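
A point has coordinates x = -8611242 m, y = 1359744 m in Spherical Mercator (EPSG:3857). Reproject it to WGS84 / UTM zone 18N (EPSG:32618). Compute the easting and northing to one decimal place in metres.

Web Mercator inverse (R = 6378137 m) → φ = 12.12330033°, λ = -77.35610304°.
UTM 18N forward: E = 243567.579 m, N = 1341295.771 m.

E 243567.6 m, N 1341295.8 m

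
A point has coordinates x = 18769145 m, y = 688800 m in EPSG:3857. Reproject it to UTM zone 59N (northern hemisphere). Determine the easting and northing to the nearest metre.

E 235078 m, N 683212 m

Web Mercator inverse (R = 6378137 m) → φ = 6.17560330°, λ = 168.60609823°.
UTM 59N forward: E = 235078.446 m, N = 683211.832 m.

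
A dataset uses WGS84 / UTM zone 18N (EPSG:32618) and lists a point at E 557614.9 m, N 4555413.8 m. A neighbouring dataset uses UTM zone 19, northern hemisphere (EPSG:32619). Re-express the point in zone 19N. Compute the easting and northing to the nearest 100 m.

E 54000 m, N 4568800 m

UTM 18N → geographic: φ = 41.14799969°, λ = -74.31340048°.
UTM 19N (λ₀ = -69°) forward: E = 54049.630 m, N = 4568813.824 m.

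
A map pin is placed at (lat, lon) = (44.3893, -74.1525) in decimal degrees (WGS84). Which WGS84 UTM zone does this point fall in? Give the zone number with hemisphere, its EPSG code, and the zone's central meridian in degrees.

Zone 18N (EPSG:32618), central meridian -75°

UTM zone = ⌊(λ + 180)/6⌋ + 1; -74.1525° ∈ [-78°, -72°) → zone 18.
Hemisphere: N (φ ≥ 0).
Central meridian λ₀ = 6×18 − 183 = -75°.
EPSG code: 32618.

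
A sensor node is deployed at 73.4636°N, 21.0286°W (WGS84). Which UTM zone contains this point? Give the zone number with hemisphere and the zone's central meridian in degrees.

UTM zone = ⌊(λ + 180)/6⌋ + 1; -21.0286° ∈ [-24°, -18°) → zone 27.
Hemisphere: N (φ ≥ 0).
Central meridian λ₀ = 6×27 − 183 = -21°.

Zone 27N, central meridian -21°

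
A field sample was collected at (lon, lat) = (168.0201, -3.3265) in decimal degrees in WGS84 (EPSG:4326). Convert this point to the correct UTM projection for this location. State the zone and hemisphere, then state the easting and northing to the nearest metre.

Longitude 168.0201° lies in the 6° band [168°, 174°), giving zone 59; latitude is south of the equator, so 59S.
Zone 59 central meridian λ₀ = 6×59 − 183 = 171°; Δλ = -2.9799°.
Transverse Mercator on WGS84 with k₀ = 0.9996 gives E = 168817.372 m, N = 9631817.581 m.

Zone 59S: E 168817 m, N 9631818 m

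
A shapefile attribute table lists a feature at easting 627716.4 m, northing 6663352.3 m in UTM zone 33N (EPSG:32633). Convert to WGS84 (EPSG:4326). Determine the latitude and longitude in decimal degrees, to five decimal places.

Zone 33N: λ₀ = 15°, k₀ = 0.9996, false easting 500000 m.
Meridian distance M = (N − FN)/k₀ = 6666018.7 m.
Inverse transverse Mercator on WGS84 gives φ = 60.08730015°, λ = 17.29610027°.

lat 60.08730°, lon 17.29610°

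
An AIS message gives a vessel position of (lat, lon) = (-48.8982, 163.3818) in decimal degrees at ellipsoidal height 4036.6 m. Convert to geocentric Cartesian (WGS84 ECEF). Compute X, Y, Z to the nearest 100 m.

WGS84: a = 6378137 m, e² = 0.006694380; N(φ) = a/√(1−e²sin²φ) = 6390294.109 m.
X = (N+h)·cosφ·cosλ = -4028048.107 m; Y = (N+h)·cosφ·sinλ = 1202206.647 m; Z = (N(1−e²)+h)·sinφ = -4786165.634 m.

X -4028000 m, Y 1202200 m, Z -4786200 m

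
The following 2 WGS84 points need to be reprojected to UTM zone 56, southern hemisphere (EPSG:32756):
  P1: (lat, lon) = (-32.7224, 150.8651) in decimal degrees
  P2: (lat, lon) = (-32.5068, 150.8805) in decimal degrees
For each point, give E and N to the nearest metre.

P1: E 299925 m, N 6377472 m; P2: E 300892 m, N 6401407 m

UTM zone 56S: λ₀ = 153°, k₀ = 0.9996.
P1 (-32.7224°, 150.8651°) → (299924.956, 6377471.593) m.
P2 (-32.5068°, 150.8805°) → (300891.583, 6401407.445) m.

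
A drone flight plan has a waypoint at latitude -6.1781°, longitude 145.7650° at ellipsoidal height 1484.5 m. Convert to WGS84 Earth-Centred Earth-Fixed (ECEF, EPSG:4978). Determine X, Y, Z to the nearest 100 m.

X -5243800 m, Y 3568400 m, Z -682000 m

WGS84: a = 6378137 m, e² = 0.006694380; N(φ) = a/√(1−e²sin²φ) = 6378384.275 m.
X = (N+h)·cosφ·cosλ = -5243840.732 m; Y = (N+h)·cosφ·sinλ = 3568395.159 m; Z = (N(1−e²)+h)·sinφ = -682002.097 m.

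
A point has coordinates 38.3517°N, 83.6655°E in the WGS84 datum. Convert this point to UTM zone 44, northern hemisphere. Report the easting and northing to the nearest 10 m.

E 732920 m, N 4248200 m

Zone 44 central meridian λ₀ = 6×44 − 183 = 81°; Δλ = +2.6655°.
Transverse Mercator on WGS84 with k₀ = 0.9996 gives E = 732921.226 m, N = 4248201.168 m.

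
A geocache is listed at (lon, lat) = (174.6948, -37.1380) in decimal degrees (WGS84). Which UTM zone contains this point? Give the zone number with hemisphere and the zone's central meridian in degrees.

UTM zone = ⌊(λ + 180)/6⌋ + 1; 174.6948° ∈ [174°, 180°) → zone 60.
Hemisphere: S (φ < 0).
Central meridian λ₀ = 6×60 − 183 = 177°.

Zone 60S, central meridian 177°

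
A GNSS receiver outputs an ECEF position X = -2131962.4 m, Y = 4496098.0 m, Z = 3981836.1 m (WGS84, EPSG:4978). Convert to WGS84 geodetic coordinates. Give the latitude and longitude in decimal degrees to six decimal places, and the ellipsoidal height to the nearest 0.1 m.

lat 38.855100°, lon 115.369400°, h 3240.6 m

λ = atan2(Y, X) = 115.36939997°; p = √(X²+Y²) = 4975958.3 m.
Bowring's method on WGS84 (a = 6378137 m, b = 6356752.314 m) gives φ = 38.85509999°, h = 3240.585 m.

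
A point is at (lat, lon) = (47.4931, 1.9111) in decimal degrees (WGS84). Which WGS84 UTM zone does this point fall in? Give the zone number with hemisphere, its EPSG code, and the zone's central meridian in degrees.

UTM zone = ⌊(λ + 180)/6⌋ + 1; 1.9111° ∈ [0°, 6°) → zone 31.
Hemisphere: N (φ ≥ 0).
Central meridian λ₀ = 6×31 − 183 = 3°.
EPSG code: 32631.

Zone 31N (EPSG:32631), central meridian 3°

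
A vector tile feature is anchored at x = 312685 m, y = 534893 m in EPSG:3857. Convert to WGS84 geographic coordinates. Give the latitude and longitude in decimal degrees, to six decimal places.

lat 4.799403°, lon 2.808897°

R = 6378137 m. λ = x/R = 2.80889715°.
φ = 2·arctan(exp(y/R)) − 90° = 2·arctan(1.08748) − 90° = 4.79940309°.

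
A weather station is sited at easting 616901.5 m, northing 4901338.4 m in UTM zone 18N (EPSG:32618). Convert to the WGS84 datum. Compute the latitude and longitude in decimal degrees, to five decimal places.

lat 44.25590°, lon -73.53560°

Zone 18N: λ₀ = -75°, k₀ = 0.9996, false easting 500000 m.
Meridian distance M = (N − FN)/k₀ = 4903299.7 m.
Inverse transverse Mercator on WGS84 gives φ = 44.25590002°, λ = -73.53560025°.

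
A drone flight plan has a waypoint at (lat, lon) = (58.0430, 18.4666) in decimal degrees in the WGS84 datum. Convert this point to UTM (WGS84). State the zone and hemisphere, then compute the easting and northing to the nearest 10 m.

Longitude 18.4666° lies in the 6° band [18°, 24°), giving zone 34; latitude is north of the equator, so 34N.
Zone 34 central meridian λ₀ = 6×34 − 183 = 21°; Δλ = -2.5334°.
Transverse Mercator on WGS84 with k₀ = 0.9996 gives E = 350453.703 m, N = 6436303.329 m.

Zone 34N: E 350450 m, N 6436300 m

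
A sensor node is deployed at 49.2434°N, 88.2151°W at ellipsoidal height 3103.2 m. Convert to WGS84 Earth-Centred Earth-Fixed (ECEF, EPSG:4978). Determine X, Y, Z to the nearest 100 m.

X 130000 m, Y -4172000 m, Z 4810600 m

WGS84: a = 6378137 m, e² = 0.006694380; N(φ) = a/√(1−e²sin²φ) = 6390422.169 m.
X = (N+h)·cosφ·cosλ = 130008.822 m; Y = (N+h)·cosφ·sinλ = -4171968.736 m; Z = (N(1−e²)+h)·sinφ = 4810624.821 m.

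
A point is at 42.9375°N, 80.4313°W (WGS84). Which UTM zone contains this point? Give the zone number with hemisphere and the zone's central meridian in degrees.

UTM zone = ⌊(λ + 180)/6⌋ + 1; -80.4313° ∈ [-84°, -78°) → zone 17.
Hemisphere: N (φ ≥ 0).
Central meridian λ₀ = 6×17 − 183 = -81°.

Zone 17N, central meridian -81°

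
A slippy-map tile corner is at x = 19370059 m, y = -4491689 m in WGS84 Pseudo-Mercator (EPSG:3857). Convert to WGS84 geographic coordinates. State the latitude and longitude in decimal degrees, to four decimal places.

R = 6378137 m. λ = x/R = 174.00420054°.
φ = 2·arctan(exp(y/R)) − 90° = 2·arctan(0.49449) − 90° = -37.37630173°.

lat -37.3763°, lon 174.0042°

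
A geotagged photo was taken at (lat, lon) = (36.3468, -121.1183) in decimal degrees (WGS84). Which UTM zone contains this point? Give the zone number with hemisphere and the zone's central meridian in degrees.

Zone 10N, central meridian -123°

UTM zone = ⌊(λ + 180)/6⌋ + 1; -121.1183° ∈ [-126°, -120°) → zone 10.
Hemisphere: N (φ ≥ 0).
Central meridian λ₀ = 6×10 − 183 = -123°.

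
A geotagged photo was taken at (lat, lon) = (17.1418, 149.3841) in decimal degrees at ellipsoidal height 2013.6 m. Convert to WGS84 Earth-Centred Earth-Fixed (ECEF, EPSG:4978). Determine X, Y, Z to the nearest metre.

X -5248379 m, Y 3105849 m, Z 1868428 m

WGS84: a = 6378137 m, e² = 0.006694380; N(φ) = a/√(1−e²sin²φ) = 6379992.387 m.
X = (N+h)·cosφ·cosλ = -5248378.787 m; Y = (N+h)·cosφ·sinλ = 3105848.750 m; Z = (N(1−e²)+h)·sinφ = 1868428.499 m.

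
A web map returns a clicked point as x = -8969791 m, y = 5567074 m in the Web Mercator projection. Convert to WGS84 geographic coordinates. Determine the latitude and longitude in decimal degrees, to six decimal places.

R = 6378137 m. λ = x/R = -80.57700351°.
φ = 2·arctan(exp(y/R)) − 90° = 2·arctan(2.39369) − 90° = 44.65310312°.

lat 44.653103°, lon -80.577004°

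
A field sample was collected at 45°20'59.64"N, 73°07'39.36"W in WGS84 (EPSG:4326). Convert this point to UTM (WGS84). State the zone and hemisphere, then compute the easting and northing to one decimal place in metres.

Longitude -73.1276° lies in the 6° band [-78°, -72°), giving zone 18; latitude is north of the equator, so 18N.
Zone 18 central meridian λ₀ = 6×18 − 183 = -75°; Δλ = +1.8724°.
Transverse Mercator on WGS84 with k₀ = 0.9996 gives E = 646672.523 m, N = 5023526.321 m.

Zone 18N: E 646672.5 m, N 5023526.3 m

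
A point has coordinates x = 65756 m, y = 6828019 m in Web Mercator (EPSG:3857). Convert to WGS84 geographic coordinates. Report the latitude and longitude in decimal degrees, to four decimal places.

lat 52.1540°, lon 0.5907°

R = 6378137 m. λ = x/R = 0.59069620°.
φ = 2·arctan(exp(y/R)) − 90° = 2·arctan(2.91694) − 90° = 52.15400182°.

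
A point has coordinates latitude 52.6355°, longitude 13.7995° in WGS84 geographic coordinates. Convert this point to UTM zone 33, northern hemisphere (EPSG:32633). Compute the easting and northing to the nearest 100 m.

E 418800 m, N 5832400 m

Zone 33 central meridian λ₀ = 6×33 − 183 = 15°; Δλ = -1.2005°.
Transverse Mercator on WGS84 with k₀ = 0.9996 gives E = 418758.706 m, N = 5832400.658 m.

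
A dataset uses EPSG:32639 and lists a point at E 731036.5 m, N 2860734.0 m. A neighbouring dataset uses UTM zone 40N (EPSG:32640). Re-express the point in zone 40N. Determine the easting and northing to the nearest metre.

E 129594 m, N 2863919 m

UTM 39N → geographic: φ = 25.84670033°, λ = 53.30519952°.
UTM 40N (λ₀ = 57°) forward: E = 129594.157 m, N = 2863918.598 m.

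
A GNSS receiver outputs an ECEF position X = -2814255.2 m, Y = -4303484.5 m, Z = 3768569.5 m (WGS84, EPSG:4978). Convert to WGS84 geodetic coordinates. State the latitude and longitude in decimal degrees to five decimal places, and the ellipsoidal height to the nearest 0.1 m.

lat 36.42130°, lon -123.18260°, h 4478.0 m

λ = atan2(Y, X) = -123.18260034°; p = √(X²+Y²) = 5141985.1 m.
Bowring's method on WGS84 (a = 6378137 m, b = 6356752.314 m) gives φ = 36.42130025°, h = 4478.044 m.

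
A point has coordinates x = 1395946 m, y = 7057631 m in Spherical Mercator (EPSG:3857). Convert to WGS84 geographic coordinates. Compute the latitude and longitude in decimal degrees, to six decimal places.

lat 53.401598°, lon 12.539996°

R = 6378137 m. λ = x/R = 12.53999628°.
φ = 2·arctan(exp(y/R)) − 90° = 2·arctan(3.02386) − 90° = 53.40159835°.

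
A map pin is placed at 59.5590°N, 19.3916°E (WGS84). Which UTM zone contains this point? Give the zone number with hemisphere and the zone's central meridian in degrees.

Zone 34N, central meridian 21°

UTM zone = ⌊(λ + 180)/6⌋ + 1; 19.3916° ∈ [18°, 24°) → zone 34.
Hemisphere: N (φ ≥ 0).
Central meridian λ₀ = 6×34 − 183 = 21°.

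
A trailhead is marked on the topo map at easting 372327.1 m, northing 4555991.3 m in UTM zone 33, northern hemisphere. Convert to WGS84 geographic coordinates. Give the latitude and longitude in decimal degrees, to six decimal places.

Zone 33N: λ₀ = 15°, k₀ = 0.9996, false easting 500000 m.
Meridian distance M = (N − FN)/k₀ = 4557814.4 m.
Inverse transverse Mercator on WGS84 gives φ = 41.14520006°, λ = 13.47860006°.

lat 41.145200°, lon 13.478600°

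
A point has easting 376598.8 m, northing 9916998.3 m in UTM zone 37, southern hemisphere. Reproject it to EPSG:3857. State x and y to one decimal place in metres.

Unproject from UTM 37S (λ₀ = 39°) → φ = -0.75080039°, λ = 37.89099968°.
Web Mercator (R = 6378137 m): x = 4218006.790 m, y = -83581.109 m.

x 4218006.8 m, y -83581.1 m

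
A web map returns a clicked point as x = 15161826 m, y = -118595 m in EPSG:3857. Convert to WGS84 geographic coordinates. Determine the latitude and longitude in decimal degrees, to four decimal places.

lat -1.0653°, lon 136.2010°

R = 6378137 m. λ = x/R = 136.20100031°.
φ = 2·arctan(exp(y/R)) − 90° = 2·arctan(0.98158) − 90° = -1.06529563°.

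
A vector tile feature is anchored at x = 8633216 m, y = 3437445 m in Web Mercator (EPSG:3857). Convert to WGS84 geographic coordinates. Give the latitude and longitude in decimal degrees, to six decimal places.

R = 6378137 m. λ = x/R = 77.55349884°.
φ = 2·arctan(exp(y/R)) − 90° = 2·arctan(1.71419) − 90° = 29.48440034°.

lat 29.484400°, lon 77.553499°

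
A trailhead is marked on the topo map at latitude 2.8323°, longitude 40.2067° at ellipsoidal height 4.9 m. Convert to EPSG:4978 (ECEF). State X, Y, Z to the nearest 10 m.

WGS84: a = 6378137 m, e² = 0.006694380; N(φ) = a/√(1−e²sin²φ) = 6378189.127 m.
X = (N+h)·cosφ·cosλ = 4865207.410 m; Y = (N+h)·cosφ·sinλ = 4112394.335 m; Z = (N(1−e²)+h)·sinφ = 313054.789 m.

X 4865210 m, Y 4112390 m, Z 313050 m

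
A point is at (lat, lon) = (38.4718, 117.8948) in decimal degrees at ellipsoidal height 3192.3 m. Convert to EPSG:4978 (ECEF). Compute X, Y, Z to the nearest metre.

WGS84: a = 6378137 m, e² = 0.006694380; N(φ) = a/√(1−e²sin²φ) = 6386416.051 m.
X = (N+h)·cosφ·cosλ = -2340425.472 m; Y = (N+h)·cosφ·sinλ = 4421264.776 m; Z = (N(1−e²)+h)·sinφ = 3948565.093 m.

X -2340425 m, Y 4421265 m, Z 3948565 m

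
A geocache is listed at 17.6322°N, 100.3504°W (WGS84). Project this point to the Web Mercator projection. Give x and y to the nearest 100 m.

Web Mercator is spherical with R = a = 6378137 m.
x = R·λ = 6378137 × -1.751444886 = -11170955.429 m.
y = R·ln tan(π/4 + φ/2) = 6378137 × 0.312715569 = 1994542.741 m.

x -11171000 m, y 1994500 m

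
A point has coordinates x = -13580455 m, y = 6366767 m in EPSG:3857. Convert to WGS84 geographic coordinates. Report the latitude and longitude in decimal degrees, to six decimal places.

R = 6378137 m. λ = x/R = -121.99530292°.
φ = 2·arctan(exp(y/R)) − 90° = 2·arctan(2.71344) − 90° = 49.53870123°.

lat 49.538701°, lon -121.995303°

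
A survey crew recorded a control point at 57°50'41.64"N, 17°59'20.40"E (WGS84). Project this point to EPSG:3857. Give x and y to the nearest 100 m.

x 2002500 m, y 7934800 m

Web Mercator is spherical with R = a = 6378137 m.
x = R·λ = 6378137 × 0.313967279 = 2002526.320 m.
y = R·ln tan(π/4 + φ/2) = 6378137 × 1.244063305 = 7934806.199 m.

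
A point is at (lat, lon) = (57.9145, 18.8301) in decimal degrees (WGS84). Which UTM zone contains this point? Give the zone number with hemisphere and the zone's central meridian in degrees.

UTM zone = ⌊(λ + 180)/6⌋ + 1; 18.8301° ∈ [18°, 24°) → zone 34.
Hemisphere: N (φ ≥ 0).
Central meridian λ₀ = 6×34 − 183 = 21°.

Zone 34N, central meridian 21°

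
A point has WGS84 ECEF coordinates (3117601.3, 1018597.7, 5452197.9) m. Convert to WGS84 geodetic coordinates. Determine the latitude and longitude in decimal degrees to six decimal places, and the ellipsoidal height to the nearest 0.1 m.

λ = atan2(Y, X) = 18.09349959°; p = √(X²+Y²) = 3279783.4 m.
Bowring's method on WGS84 (a = 6378137 m, b = 6356752.314 m) gives φ = 59.14059952°, h = 246.392 m.

lat 59.140600°, lon 18.093500°, h 246.4 m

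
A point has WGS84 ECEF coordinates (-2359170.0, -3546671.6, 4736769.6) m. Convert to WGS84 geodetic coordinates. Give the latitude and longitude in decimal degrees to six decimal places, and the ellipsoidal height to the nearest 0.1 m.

λ = atan2(Y, X) = -123.63100031°; p = √(X²+Y²) = 4259643.5 m.
Bowring's method on WGS84 (a = 6378137 m, b = 6356752.314 m) gives φ = 48.22699961°, h = 4077.787 m.

lat 48.227000°, lon -123.631000°, h 4077.8 m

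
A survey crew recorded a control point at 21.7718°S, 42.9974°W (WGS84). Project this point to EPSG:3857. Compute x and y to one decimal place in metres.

x -4786448.7 m, y -2484149.0 m

Web Mercator is spherical with R = a = 6378137 m.
x = R·λ = 6378137 × -0.750446200 = -4786448.673 m.
y = R·ln tan(π/4 + φ/2) = 6378137 × -0.389478785 = -2484149.049 m.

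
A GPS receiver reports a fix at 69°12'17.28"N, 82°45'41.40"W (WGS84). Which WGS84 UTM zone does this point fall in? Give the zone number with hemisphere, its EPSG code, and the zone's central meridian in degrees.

Zone 17N (EPSG:32617), central meridian -81°

UTM zone = ⌊(λ + 180)/6⌋ + 1; -82.7615° ∈ [-84°, -78°) → zone 17.
Hemisphere: N (φ ≥ 0).
Central meridian λ₀ = 6×17 − 183 = -81°.
EPSG code: 32617.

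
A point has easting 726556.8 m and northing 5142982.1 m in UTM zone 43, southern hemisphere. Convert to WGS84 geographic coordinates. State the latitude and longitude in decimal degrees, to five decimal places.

lat -43.83150°, lon 77.81780°

Zone 43S: λ₀ = 75°, k₀ = 0.9996, false easting 500000 m, false northing 10000000 m.
Meridian distance M = (N − FN)/k₀ = -4858961.5 m.
Inverse transverse Mercator on WGS84 gives φ = -43.83149961°, λ = 77.81779942°.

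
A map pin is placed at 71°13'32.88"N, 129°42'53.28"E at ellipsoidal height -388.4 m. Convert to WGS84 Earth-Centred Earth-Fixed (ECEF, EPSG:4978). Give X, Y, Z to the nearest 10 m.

X -1315500 m, Y 1583700 m, Z 6016070 m

WGS84: a = 6378137 m, e² = 0.006694380; N(φ) = a/√(1−e²sin²φ) = 6397361.077 m.
X = (N+h)·cosφ·cosλ = -1315502.899 m; Y = (N+h)·cosφ·sinλ = 1583698.352 m; Z = (N(1−e²)+h)·sinφ = 6016069.374 m.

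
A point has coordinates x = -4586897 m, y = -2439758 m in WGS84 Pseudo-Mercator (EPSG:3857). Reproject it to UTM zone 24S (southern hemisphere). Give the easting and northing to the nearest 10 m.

Web Mercator inverse (R = 6378137 m) → φ = -21.40099758°, λ = -41.20479682°.
UTM 24S forward: E = 271434.008 m, N = 7631866.565 m.

E 271430 m, N 7631870 m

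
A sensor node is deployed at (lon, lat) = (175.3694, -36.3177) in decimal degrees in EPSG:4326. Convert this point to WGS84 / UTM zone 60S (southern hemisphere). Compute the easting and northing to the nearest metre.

E 353624 m, N 5979579 m

Zone 60 central meridian λ₀ = 6×60 − 183 = 177°; Δλ = -1.6306°.
Transverse Mercator on WGS84 with k₀ = 0.9996 gives E = 353623.663 m, N = 5979579.228 m.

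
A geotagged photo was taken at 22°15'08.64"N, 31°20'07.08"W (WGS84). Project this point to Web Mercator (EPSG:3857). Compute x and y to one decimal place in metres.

Web Mercator is spherical with R = a = 6378137 m.
x = R·λ = 6378137 × -0.546904157 = -3488229.640 m.
y = R·ln tan(π/4 + φ/2) = 6378137 × 0.398526398 = 2541855.966 m.

x -3488229.6 m, y 2541856.0 m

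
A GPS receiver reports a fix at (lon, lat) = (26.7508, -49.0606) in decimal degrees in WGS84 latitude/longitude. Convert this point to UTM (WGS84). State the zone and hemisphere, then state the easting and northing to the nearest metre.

Longitude 26.7508° lies in the 6° band [24°, 30°), giving zone 35; latitude is south of the equator, so 35S.
Zone 35 central meridian λ₀ = 6×35 − 183 = 27°; Δλ = -0.2492°.
Transverse Mercator on WGS84 with k₀ = 0.9996 gives E = 481795.014 m, N = 4565777.662 m.

Zone 35S: E 481795 m, N 4565778 m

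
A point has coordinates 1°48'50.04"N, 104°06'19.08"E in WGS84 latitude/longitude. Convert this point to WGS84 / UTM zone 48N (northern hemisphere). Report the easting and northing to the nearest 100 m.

E 400500 m, N 200500 m

Zone 48 central meridian λ₀ = 6×48 − 183 = 105°; Δλ = -0.8947°.
Transverse Mercator on WGS84 with k₀ = 0.9996 gives E = 400487.781 m, N = 200515.718 m.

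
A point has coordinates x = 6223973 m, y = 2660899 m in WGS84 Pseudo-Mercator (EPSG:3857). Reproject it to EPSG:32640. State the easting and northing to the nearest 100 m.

E 388600 m, N 2570400 m

Web Mercator inverse (R = 6378137 m) → φ = 23.23860093°, λ = 55.91090074°.
UTM 40N forward: E = 388579.931 m, N = 2570351.073 m.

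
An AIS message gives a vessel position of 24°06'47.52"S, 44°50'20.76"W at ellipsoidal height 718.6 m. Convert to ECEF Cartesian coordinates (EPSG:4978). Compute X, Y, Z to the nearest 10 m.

WGS84: a = 6378137 m, e² = 0.006694380; N(φ) = a/√(1−e²sin²φ) = 6381703.228 m.
X = (N+h)·cosφ·cosλ = 4130796.597 m; Y = (N+h)·cosφ·sinλ = -4107661.013 m; Z = (N(1−e²)+h)·sinφ = -2590025.917 m.

X 4130800 m, Y -4107660 m, Z -2590030 m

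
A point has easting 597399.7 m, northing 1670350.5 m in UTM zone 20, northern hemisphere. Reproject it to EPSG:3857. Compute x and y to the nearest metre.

x -6912228 m, y 1701523 m

Unproject from UTM 20N (λ₀ = -63°) → φ = 15.10690035°, λ = -62.09360022°.
Web Mercator (R = 6378137 m): x = -6912227.958 m, y = 1701523.109 m.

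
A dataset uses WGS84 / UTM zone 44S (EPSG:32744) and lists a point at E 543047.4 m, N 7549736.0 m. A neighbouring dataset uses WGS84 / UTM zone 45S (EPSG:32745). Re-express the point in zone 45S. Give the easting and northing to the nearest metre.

UTM 44S → geographic: φ = -22.15700023°, λ = 81.41750019°.
UTM 45S (λ₀ = 87°) forward: E = -76250.720 m, N = 7539184.466 m.

E -76251 m, N 7539184 m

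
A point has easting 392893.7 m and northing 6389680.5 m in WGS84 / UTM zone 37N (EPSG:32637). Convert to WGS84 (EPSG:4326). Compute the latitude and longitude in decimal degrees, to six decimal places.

Zone 37N: λ₀ = 39°, k₀ = 0.9996, false easting 500000 m.
Meridian distance M = (N − FN)/k₀ = 6392237.4 m.
Inverse transverse Mercator on WGS84 gives φ = 57.63669957°, λ = 37.20600009°.

lat 57.636700°, lon 37.206000°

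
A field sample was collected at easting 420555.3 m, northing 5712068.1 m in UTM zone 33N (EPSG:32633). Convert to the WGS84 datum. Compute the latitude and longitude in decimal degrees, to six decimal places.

lat 51.554100°, lon 13.854099°

Zone 33N: λ₀ = 15°, k₀ = 0.9996, false easting 500000 m.
Meridian distance M = (N − FN)/k₀ = 5714353.8 m.
Inverse transverse Mercator on WGS84 gives φ = 51.55410025°, λ = 13.85409935°.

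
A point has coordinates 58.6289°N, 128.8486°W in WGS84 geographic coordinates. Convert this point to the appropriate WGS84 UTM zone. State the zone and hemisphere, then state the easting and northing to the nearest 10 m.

Longitude -128.8486° lies in the 6° band [-132°, -126°), giving zone 9; latitude is north of the equator, so 9N.
Zone 9 central meridian λ₀ = 6×9 − 183 = -129°; Δλ = +0.1514°.
Transverse Mercator on WGS84 with k₀ = 0.9996 gives E = 508791.684 m, N = 6498740.934 m.

Zone 9N: E 508790 m, N 6498740 m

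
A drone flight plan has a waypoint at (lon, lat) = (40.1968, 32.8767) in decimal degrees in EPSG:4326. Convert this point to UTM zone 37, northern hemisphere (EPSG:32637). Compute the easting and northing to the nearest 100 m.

Zone 37 central meridian λ₀ = 6×37 − 183 = 39°; Δλ = +1.1968°.
Transverse Mercator on WGS84 with k₀ = 0.9996 gives E = 611958.686 m, N = 3638252.821 m.

E 612000 m, N 3638300 m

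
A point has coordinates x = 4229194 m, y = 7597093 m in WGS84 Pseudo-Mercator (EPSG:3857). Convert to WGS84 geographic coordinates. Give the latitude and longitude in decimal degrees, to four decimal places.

R = 6378137 m. λ = x/R = 37.99149610°.
φ = 2·arctan(exp(y/R)) − 90° = 2·arctan(3.29075) − 90° = 56.19380057°.

lat 56.1938°, lon 37.9915°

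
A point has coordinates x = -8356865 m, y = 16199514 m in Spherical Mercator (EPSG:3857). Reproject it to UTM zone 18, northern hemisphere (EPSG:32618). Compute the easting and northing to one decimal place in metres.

E 498757.4 m, N 8990961.6 m

Web Mercator inverse (R = 6378137 m) → φ = 80.97990052°, λ = -75.07099557°.
UTM 18N forward: E = 498757.363 m, N = 8990961.575 m.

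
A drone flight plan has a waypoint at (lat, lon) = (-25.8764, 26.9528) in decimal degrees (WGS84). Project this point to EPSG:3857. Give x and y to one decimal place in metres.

Web Mercator is spherical with R = a = 6378137 m.
x = R·λ = 6378137 × 0.470415103 = 3000371.971 m.
y = R·ln tan(π/4 + φ/2) = 6378137 × -0.467813813 = -2983780.590 m.

x 3000372.0 m, y -2983780.6 m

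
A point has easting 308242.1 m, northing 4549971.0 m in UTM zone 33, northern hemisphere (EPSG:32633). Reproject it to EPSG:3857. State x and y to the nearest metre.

Unproject from UTM 33N (λ₀ = 15°) → φ = 41.07840012°, λ = 12.71730030°.
Web Mercator (R = 6378137 m): x = 1415683.393 m, y = 5023912.550 m.

x 1415683 m, y 5023913 m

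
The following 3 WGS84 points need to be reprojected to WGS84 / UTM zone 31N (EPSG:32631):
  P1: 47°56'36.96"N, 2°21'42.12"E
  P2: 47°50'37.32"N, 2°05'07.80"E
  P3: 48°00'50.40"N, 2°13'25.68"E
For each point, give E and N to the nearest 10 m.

UTM zone 31N: λ₀ = 3°, k₀ = 0.9996.
P1 (47.9436°, 2.3617°) → (452333.916, 5310228.771) m.
P2 (47.8437°, 2.0855°) → (431576.896, 5299333.180) m.
P3 (48.0140°, 2.2238°) → (442114.821, 5318147.722) m.

P1: E 452330 m, N 5310230 m; P2: E 431580 m, N 5299330 m; P3: E 442110 m, N 5318150 m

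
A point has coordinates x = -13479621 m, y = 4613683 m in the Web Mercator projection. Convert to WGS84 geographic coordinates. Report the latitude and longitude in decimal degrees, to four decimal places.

R = 6378137 m. λ = x/R = -121.08949568°.
φ = 2·arctan(exp(y/R)) − 90° = 2·arctan(2.06135) − 90° = 38.24209927°.

lat 38.2421°, lon -121.0895°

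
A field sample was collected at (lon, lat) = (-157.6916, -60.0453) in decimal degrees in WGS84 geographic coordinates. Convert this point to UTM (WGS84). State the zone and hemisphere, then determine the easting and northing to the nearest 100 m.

Zone 4S: E 572900 m, N 3342800 m

Longitude -157.6916° lies in the 6° band [-162°, -156°), giving zone 4; latitude is south of the equator, so 4S.
Zone 4 central meridian λ₀ = 6×4 − 183 = -159°; Δλ = +1.3084°.
Transverse Mercator on WGS84 with k₀ = 0.9996 gives E = 572876.551 m, N = 3342822.839 m.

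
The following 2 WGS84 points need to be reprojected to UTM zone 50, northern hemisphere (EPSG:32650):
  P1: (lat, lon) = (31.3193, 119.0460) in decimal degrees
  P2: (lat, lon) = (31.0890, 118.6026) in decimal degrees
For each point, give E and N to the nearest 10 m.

P1: E 694690 m, N 3466800 m; P2: E 652860 m, N 3440570 m

UTM zone 50N: λ₀ = 117°, k₀ = 0.9996.
P1 (31.3193°, 119.0460°) → (694688.873, 3466796.657) m.
P2 (31.0890°, 118.6026°) → (652861.006, 3440569.516) m.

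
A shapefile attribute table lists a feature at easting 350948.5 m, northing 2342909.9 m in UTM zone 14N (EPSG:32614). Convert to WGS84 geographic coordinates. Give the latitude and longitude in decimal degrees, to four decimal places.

lat 21.1815°, lon -100.4358°

Zone 14N: λ₀ = -99°, k₀ = 0.9996, false easting 500000 m.
Meridian distance M = (N − FN)/k₀ = 2343847.4 m.
Inverse transverse Mercator on WGS84 gives φ = 21.18150044°, λ = -100.43580041°.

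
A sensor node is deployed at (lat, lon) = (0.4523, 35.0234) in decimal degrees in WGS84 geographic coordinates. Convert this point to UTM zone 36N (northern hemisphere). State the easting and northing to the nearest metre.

Zone 36 central meridian λ₀ = 6×36 − 183 = 33°; Δλ = +2.0234°.
Transverse Mercator on WGS84 with k₀ = 0.9996 gives E = 725193.915 m, N = 50024.150 m.

E 725194 m, N 50024 m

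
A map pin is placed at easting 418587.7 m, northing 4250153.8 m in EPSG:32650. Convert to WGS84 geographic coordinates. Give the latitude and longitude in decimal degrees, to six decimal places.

lat 38.395900°, lon 116.067700°

Zone 50N: λ₀ = 117°, k₀ = 0.9996, false easting 500000 m.
Meridian distance M = (N − FN)/k₀ = 4251854.5 m.
Inverse transverse Mercator on WGS84 gives φ = 38.39589966°, λ = 116.06769975°.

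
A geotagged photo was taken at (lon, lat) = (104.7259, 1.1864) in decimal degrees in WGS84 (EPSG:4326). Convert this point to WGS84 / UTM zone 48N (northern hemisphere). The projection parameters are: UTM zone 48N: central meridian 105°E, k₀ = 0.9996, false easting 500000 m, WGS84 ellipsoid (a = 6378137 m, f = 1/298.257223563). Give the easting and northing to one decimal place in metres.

Zone 48 central meridian λ₀ = 6×48 − 183 = 105°; Δλ = -0.2741°.
Transverse Mercator on WGS84 with k₀ = 0.9996 gives E = 469505.910 m, N = 131134.545 m.

E 469505.9 m, N 131134.5 m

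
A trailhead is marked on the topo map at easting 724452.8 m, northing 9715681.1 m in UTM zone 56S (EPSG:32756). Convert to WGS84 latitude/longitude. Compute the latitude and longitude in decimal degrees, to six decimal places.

lat -2.570700°, lon 155.018700°

Zone 56S: λ₀ = 153°, k₀ = 0.9996, false easting 500000 m, false northing 10000000 m.
Meridian distance M = (N − FN)/k₀ = -284432.7 m.
Inverse transverse Mercator on WGS84 gives φ = -2.57069993°, λ = 155.01870012°.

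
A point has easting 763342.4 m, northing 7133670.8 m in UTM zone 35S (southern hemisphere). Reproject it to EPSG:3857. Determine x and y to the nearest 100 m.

x 3298200 m, y -2985700 m

Unproject from UTM 35S (λ₀ = 27°) → φ = -25.89169957°, λ = 29.62839997°.
Web Mercator (R = 6378137 m): x = 3298218.397 m, y = -2985673.642 m.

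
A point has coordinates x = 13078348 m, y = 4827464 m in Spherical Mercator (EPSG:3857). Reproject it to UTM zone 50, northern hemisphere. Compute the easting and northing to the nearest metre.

Web Mercator inverse (R = 6378137 m) → φ = 39.73469882°, λ = 117.48479899°.
UTM 50N forward: E = 541542.093 m, N = 4398424.406 m.

E 541542 m, N 4398424 m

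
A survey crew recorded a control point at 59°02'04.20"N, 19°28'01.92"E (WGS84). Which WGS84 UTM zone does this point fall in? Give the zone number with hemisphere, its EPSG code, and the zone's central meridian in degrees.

UTM zone = ⌊(λ + 180)/6⌋ + 1; 19.4672° ∈ [18°, 24°) → zone 34.
Hemisphere: N (φ ≥ 0).
Central meridian λ₀ = 6×34 − 183 = 21°.
EPSG code: 32634.

Zone 34N (EPSG:32634), central meridian 21°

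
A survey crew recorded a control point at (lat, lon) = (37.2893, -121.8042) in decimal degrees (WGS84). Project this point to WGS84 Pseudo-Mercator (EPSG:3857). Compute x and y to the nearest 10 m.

Web Mercator is spherical with R = a = 6378137 m.
x = R·λ = 6378137 × -2.125884333 = -13559181.520 m.
y = R·ln tan(π/4 + φ/2) = 6378137 × 0.702322412 = 4479508.559 m.

x -13559180 m, y 4479510 m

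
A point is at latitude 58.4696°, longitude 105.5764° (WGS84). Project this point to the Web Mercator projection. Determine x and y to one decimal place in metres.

x 11752711.1 m, y 8066619.6 m

Web Mercator is spherical with R = a = 6378137 m.
x = R·λ = 6378137 × 1.842655792 = 11752711.088 m.
y = R·ln tan(π/4 + φ/2) = 6378137 × 1.264729752 = 8066619.626 m.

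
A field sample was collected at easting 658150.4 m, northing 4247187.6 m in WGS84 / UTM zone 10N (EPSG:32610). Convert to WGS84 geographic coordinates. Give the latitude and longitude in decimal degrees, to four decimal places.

Zone 10N: λ₀ = -123°, k₀ = 0.9996, false easting 500000 m.
Meridian distance M = (N − FN)/k₀ = 4248887.2 m.
Inverse transverse Mercator on WGS84 gives φ = 38.35890043°, λ = -121.18990012°.

lat 38.3589°, lon -121.1899°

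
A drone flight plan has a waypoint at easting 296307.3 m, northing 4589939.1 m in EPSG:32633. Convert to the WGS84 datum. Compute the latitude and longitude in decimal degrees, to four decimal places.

Zone 33N: λ₀ = 15°, k₀ = 0.9996, false easting 500000 m.
Meridian distance M = (N − FN)/k₀ = 4591775.8 m.
Inverse transverse Mercator on WGS84 gives φ = 41.43520039°, λ = 12.56199981°.

lat 41.4352°, lon 12.5620°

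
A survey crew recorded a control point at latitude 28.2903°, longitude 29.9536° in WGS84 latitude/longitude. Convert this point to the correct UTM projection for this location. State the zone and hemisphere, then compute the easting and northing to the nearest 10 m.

Zone 35N: E 789690 m, N 3132900 m

Longitude 29.9536° lies in the 6° band [24°, 30°), giving zone 35; latitude is north of the equator, so 35N.
Zone 35 central meridian λ₀ = 6×35 − 183 = 27°; Δλ = +2.9536°.
Transverse Mercator on WGS84 with k₀ = 0.9996 gives E = 789694.585 m, N = 3132901.941 m.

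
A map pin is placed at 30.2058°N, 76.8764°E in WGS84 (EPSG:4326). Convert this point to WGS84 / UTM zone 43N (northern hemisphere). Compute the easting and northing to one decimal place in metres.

E 680615.9 m, N 3343078.3 m

Zone 43 central meridian λ₀ = 6×43 − 183 = 75°; Δλ = +1.8764°.
Transverse Mercator on WGS84 with k₀ = 0.9996 gives E = 680615.918 m, N = 3343078.307 m.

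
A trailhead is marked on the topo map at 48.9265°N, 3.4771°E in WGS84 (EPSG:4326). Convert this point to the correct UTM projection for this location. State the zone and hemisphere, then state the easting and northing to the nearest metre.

Longitude 3.4771° lies in the 6° band [0°, 6°), giving zone 31; latitude is north of the equator, so 31N.
Zone 31 central meridian λ₀ = 6×31 − 183 = 3°; Δλ = +0.4771°.
Transverse Mercator on WGS84 with k₀ = 0.9996 gives E = 534947.563 m, N = 5419394.879 m.

Zone 31N: E 534948 m, N 5419395 m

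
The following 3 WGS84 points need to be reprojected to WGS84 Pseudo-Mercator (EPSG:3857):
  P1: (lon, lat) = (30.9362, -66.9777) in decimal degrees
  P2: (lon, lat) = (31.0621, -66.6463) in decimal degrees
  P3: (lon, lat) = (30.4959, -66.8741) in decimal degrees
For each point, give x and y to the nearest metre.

P1: x 3443802 m, y -10149708 m; P2: x 3457817 m, y -10056015 m; P3: x 3394788 m, y -10120282 m

Web Mercator: x = R·λ, y = R·ln tan(π/4+φ/2), R = 6378137 m.
P1 (-66.9777°, 30.9362°) → (3443802.031, -10149708.352) m.
P2 (-66.6463°, 31.0621°) → (3457817.155, -10056014.517) m.
P3 (-66.8741°, 30.4959°) → (3394788.059, -10120282.244) m.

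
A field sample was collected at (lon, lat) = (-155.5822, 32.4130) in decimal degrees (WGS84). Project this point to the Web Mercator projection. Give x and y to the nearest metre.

Web Mercator is spherical with R = a = 6378137 m.
x = R·λ = 6378137 × -2.715421647 = -17319331.280 m.
y = R·ln tan(π/4 + φ/2) = 6378137 × 0.598551932 = 3817646.227 m.

x -17319331 m, y 3817646 m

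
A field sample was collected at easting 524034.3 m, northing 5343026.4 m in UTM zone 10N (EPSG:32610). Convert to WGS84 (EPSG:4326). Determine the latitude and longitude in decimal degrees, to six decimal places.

lat 48.240000°, lon -122.676301°

Zone 10N: λ₀ = -123°, k₀ = 0.9996, false easting 500000 m.
Meridian distance M = (N − FN)/k₀ = 5345164.5 m.
Inverse transverse Mercator on WGS84 gives φ = 48.23999972°, λ = -122.67630057°.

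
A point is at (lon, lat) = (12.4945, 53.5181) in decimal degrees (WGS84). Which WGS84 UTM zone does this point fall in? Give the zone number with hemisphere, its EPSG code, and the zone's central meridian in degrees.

Zone 33N (EPSG:32633), central meridian 15°

UTM zone = ⌊(λ + 180)/6⌋ + 1; 12.4945° ∈ [12°, 18°) → zone 33.
Hemisphere: N (φ ≥ 0).
Central meridian λ₀ = 6×33 − 183 = 15°.
EPSG code: 32633.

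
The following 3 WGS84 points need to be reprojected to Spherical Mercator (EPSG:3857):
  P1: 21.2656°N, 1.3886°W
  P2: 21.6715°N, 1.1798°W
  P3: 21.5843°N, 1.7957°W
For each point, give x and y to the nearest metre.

Web Mercator: x = R·λ, y = R·ln tan(π/4+φ/2), R = 6378137 m.
P1 (21.2656°, -1.3886°) → (-154578.245, 2423576.875) m.
P2 (21.6715°, -1.1798°) → (-131334.735, 2472130.283) m.
P3 (21.5843°, -1.7957°) → (-199896.410, 2461688.059) m.

P1: x -154578 m, y 2423577 m; P2: x -131335 m, y 2472130 m; P3: x -199896 m, y 2461688 m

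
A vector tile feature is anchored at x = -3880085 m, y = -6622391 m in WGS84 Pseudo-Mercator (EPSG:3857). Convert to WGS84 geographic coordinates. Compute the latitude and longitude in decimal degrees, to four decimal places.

R = 6378137 m. λ = x/R = -34.85539659°.
φ = 2·arctan(exp(y/R)) − 90° = 2·arctan(0.35406) − 90° = -51.00620280°.

lat -51.0062°, lon -34.8554°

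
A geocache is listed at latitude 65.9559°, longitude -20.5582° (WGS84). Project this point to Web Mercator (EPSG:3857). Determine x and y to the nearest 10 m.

Web Mercator is spherical with R = a = 6378137 m.
x = R·λ = 6378137 × -0.358808278 = -2288528.356 m.
y = R·ln tan(π/4 + φ/2) = 6378137 × 1.546656432 = 9864786.615 m.

x -2288530 m, y 9864790 m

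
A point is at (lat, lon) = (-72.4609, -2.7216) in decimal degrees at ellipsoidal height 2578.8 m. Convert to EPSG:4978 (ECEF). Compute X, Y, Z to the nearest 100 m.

WGS84: a = 6378137 m, e² = 0.006694380; N(φ) = a/√(1−e²sin²φ) = 6397636.080 m.
X = (N+h)·cosφ·cosλ = 1926571.255 m; Y = (N+h)·cosφ·sinλ = -91582.723 m; Z = (N(1−e²)+h)·sinφ = -6061841.429 m.

X 1926600 m, Y -91600 m, Z -6061800 m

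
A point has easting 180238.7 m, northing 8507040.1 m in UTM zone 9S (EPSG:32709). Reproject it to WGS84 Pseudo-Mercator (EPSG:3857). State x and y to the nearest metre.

x -14688985 m, y -1515472 m

Unproject from UTM 9S (λ₀ = -129°) → φ = -13.48740042°, λ = -131.95340022°.
Web Mercator (R = 6378137 m): x = -14688985.321 m, y = -1515472.050 m.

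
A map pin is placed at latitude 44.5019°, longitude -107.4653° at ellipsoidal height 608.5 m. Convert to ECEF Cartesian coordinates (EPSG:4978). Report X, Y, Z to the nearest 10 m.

WGS84: a = 6378137 m, e² = 0.006694380; N(φ) = a/√(1−e²sin²φ) = 6388651.776 m.
X = (N+h)·cosφ·cosλ = -1367682.234 m; Y = (N+h)·cosφ·sinλ = -4346911.769 m; Z = (N(1−e²)+h)·sinφ = 4448465.295 m.

X -1367680 m, Y -4346910 m, Z 4448470 m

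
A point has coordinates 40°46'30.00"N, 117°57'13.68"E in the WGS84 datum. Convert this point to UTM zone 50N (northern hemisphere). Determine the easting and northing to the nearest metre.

Zone 50 central meridian λ₀ = 6×50 − 183 = 117°; Δλ = +0.9538°.
Transverse Mercator on WGS84 with k₀ = 0.9996 gives E = 580488.757 m, N = 4514217.974 m.

E 580489 m, N 4514218 m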